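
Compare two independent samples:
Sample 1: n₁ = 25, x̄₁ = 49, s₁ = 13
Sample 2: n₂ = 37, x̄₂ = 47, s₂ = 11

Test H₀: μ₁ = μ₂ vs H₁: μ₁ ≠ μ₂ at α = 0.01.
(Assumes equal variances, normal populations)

Answer: t = 0.6524, fail to reject H₀

Derivation:
Pooled variance: s²_p = [24×13² + 36×11²]/(60) = 140.2000
s_p = 11.8406
SE = s_p×√(1/n₁ + 1/n₂) = 11.8406×√(1/25 + 1/37) = 3.0655
t = (x̄₁ - x̄₂)/SE = (49 - 47)/3.0655 = 0.6524
df = 60, t-critical = ±2.660
Decision: fail to reject H₀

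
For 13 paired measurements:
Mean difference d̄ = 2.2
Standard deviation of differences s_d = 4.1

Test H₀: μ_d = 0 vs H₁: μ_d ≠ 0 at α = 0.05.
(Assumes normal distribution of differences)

df = n - 1 = 12
SE = s_d/√n = 4.1/√13 = 1.1371
t = d̄/SE = 2.2/1.1371 = 1.9347
Critical value: t_{0.025,12} = ±2.179
p-value ≈ 0.0770
Decision: fail to reject H₀

Answer: t = 1.9347, fail to reject H₀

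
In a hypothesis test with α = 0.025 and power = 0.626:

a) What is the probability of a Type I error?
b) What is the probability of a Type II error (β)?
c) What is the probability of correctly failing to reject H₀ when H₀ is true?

a) Type I error probability = α = 0.025
b) Power = P(reject H₀ | H₁ true) = 1 - β = 0.626, so Type II error probability = β = 1 - Power = 0.374
c) P(fail to reject H₀ | H₀ true) = 1 - α = 0.975

Answer: a) 0.025, b) 0.374, c) 0.975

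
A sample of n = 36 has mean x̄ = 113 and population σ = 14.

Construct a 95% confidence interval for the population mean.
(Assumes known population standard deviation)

Answer: (108.4267, 117.5733)

Derivation:
Confidence level: 95%, α = 0.05
z_0.025 = 1.960
SE = σ/√n = 14/√36 = 2.3333
Margin of error = 1.960 × 2.3333 = 4.5733
CI: x̄ ± margin = 113 ± 4.5733
CI: (108.4267, 117.5733)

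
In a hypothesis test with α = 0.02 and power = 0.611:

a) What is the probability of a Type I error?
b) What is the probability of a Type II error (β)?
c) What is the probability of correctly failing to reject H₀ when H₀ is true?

Answer: a) 0.02, b) 0.389, c) 0.98

Derivation:
a) Type I error probability = α = 0.02
b) Power = P(reject H₀ | H₁ true) = 1 - β = 0.611, so Type II error probability = β = 1 - Power = 0.389
c) P(fail to reject H₀ | H₀ true) = 1 - α = 0.98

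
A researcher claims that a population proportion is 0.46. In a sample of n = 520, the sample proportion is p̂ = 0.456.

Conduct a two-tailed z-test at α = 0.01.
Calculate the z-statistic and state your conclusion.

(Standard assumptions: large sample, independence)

Answer: z = -0.1830, fail to reject H₀

Derivation:
H₀: p = 0.46, H₁: p ≠ 0.46
Standard error: SE = √(p₀(1-p₀)/n) = √(0.46×0.54/520) = 0.021856
z-statistic: z = (p̂ - p₀)/SE = (0.456 - 0.46)/0.021856 = -0.1830
Critical value: z_0.005 = ±2.576
p-value = 0.8548
Decision: fail to reject H₀ at α = 0.01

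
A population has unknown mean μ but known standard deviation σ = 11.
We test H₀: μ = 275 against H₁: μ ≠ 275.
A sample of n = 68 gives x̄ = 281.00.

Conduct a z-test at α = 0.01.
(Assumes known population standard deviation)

Standard error: SE = σ/√n = 11/√68 = 1.3339
z-statistic: z = (x̄ - μ₀)/SE = (281.00 - 275)/1.3339 = 4.4981
Critical value: ±2.576
p-value < 0.0001
Decision: reject H₀

Answer: z = 4.4981, reject H₀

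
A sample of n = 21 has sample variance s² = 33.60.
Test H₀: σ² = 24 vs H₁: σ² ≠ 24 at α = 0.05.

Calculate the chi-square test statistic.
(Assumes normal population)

Answer: χ² = 28.0000, fail to reject H₀

Derivation:
df = n - 1 = 20
χ² = (n-1)s²/σ₀² = 20×33.60/24 = 28.0000
Critical values: χ²_{0.975,20} = 9.591, χ²_{0.025,20} = 34.170
Rejection region: χ² < 9.591 or χ² > 34.170
Decision: fail to reject H₀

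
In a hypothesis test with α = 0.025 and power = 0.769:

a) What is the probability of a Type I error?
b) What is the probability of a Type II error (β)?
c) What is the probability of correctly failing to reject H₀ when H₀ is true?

Answer: a) 0.025, b) 0.231, c) 0.975

Derivation:
a) Type I error probability = α = 0.025
b) Power = P(reject H₀ | H₁ true) = 1 - β = 0.769, so Type II error probability = β = 1 - Power = 0.231
c) P(fail to reject H₀ | H₀ true) = 1 - α = 0.975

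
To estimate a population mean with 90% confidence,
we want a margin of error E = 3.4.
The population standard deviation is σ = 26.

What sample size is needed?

Answer: n = 159

Derivation:
z_0.05 = 1.645
n = (z×σ/E)² = (1.645×26/3.4)²
n = 158.2416
Round up: n = 159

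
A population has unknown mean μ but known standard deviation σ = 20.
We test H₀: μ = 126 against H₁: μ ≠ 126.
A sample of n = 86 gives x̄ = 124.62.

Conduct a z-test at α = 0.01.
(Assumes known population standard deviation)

Answer: z = -0.6399, fail to reject H₀

Derivation:
Standard error: SE = σ/√n = 20/√86 = 2.1567
z-statistic: z = (x̄ - μ₀)/SE = (124.62 - 126)/2.1567 = -0.6399
Critical value: ±2.576
p-value = 0.5222
Decision: fail to reject H₀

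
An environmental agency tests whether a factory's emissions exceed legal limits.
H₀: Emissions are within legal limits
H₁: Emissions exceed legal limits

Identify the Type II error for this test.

Type I error (α): Rejecting H₀ when H₀ is true
Type II error (β): Failing to reject H₀ when H₁ is true

Answer: Failing to cite a factory whose emissions actually exceed the limit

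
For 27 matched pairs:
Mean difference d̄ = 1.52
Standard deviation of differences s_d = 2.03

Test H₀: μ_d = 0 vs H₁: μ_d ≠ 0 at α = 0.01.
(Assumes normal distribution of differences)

df = n - 1 = 26
SE = s_d/√n = 2.03/√27 = 0.3907
t = d̄/SE = 1.52/0.3907 = 3.8905
Critical value: t_{0.005,26} = ±2.779
p-value ≈ 0.0006
Decision: reject H₀

Answer: t = 3.8905, reject H₀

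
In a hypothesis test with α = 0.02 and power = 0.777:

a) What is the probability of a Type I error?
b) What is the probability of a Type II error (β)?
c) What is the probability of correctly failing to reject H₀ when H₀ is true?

a) Type I error probability = α = 0.02
b) Power = P(reject H₀ | H₁ true) = 1 - β = 0.777, so Type II error probability = β = 1 - Power = 0.223
c) P(fail to reject H₀ | H₀ true) = 1 - α = 0.98

Answer: a) 0.02, b) 0.223, c) 0.98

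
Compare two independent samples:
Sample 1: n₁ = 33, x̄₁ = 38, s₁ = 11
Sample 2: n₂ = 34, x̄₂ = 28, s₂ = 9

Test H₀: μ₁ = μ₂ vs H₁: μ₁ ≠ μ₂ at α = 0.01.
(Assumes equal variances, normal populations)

Answer: t = 4.0781, reject H₀

Derivation:
Pooled variance: s²_p = [32×11² + 33×9²]/(65) = 100.6923
s_p = 10.0346
SE = s_p×√(1/n₁ + 1/n₂) = 10.0346×√(1/33 + 1/34) = 2.4521
t = (x̄₁ - x̄₂)/SE = (38 - 28)/2.4521 = 4.0781
df = 65, t-critical = ±2.654
Decision: reject H₀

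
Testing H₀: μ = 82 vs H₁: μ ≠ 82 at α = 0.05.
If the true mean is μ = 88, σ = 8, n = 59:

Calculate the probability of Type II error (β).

Answer: β ≈ 0.0001

Derivation:
SE = σ/√n = 8/√59 = 1.0415
Critical values: μ₀ ± z_0.025×SE = 82 ± 1.960×1.0415
Acceptance region: (79.9587, 84.0413)
Under H₁ (μ = 88): z_high = (84.0413 - 88)/1.0415 = -3.8010, z_low = (79.9587 - 88)/1.0415 = -7.7209
β = P(not reject | H₁) = Φ(-3.8010) - Φ(-7.7209) ≈ 0.0001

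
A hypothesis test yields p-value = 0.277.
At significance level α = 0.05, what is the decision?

Answer: fail to reject H₀

Derivation:
Compare p-value to α:
0.277 ≥ 0.05
Decision: fail to reject H₀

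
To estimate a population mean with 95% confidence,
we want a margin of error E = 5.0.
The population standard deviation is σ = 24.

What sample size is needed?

z_0.025 = 1.960
n = (z×σ/E)² = (1.960×24/5.0)²
n = 88.5105
Round up: n = 89

Answer: n = 89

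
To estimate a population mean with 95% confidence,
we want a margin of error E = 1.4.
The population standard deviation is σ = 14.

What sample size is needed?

Answer: n = 385

Derivation:
z_0.025 = 1.960
n = (z×σ/E)² = (1.960×14/1.4)²
n = 384.1600
Round up: n = 385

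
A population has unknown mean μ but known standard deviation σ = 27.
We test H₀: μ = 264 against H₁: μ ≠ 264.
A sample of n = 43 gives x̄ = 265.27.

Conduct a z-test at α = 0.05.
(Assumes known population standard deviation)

Answer: z = 0.3084, fail to reject H₀

Derivation:
Standard error: SE = σ/√n = 27/√43 = 4.1175
z-statistic: z = (x̄ - μ₀)/SE = (265.27 - 264)/4.1175 = 0.3084
Critical value: ±1.960
p-value = 0.7578
Decision: fail to reject H₀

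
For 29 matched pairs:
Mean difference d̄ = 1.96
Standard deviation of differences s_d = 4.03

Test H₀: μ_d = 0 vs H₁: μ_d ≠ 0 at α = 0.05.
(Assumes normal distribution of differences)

df = n - 1 = 28
SE = s_d/√n = 4.03/√29 = 0.7484
t = d̄/SE = 1.96/0.7484 = 2.6189
Critical value: t_{0.025,28} = ±2.048
p-value ≈ 0.0141
Decision: reject H₀

Answer: t = 2.6189, reject H₀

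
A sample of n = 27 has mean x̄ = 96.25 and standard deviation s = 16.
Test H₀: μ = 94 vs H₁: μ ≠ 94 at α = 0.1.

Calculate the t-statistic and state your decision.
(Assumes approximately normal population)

Answer: t = 0.7307, fail to reject H₀

Derivation:
df = n - 1 = 26
SE = s/√n = 16/√27 = 3.0792
t = (x̄ - μ₀)/SE = (96.25 - 94)/3.0792 = 0.7307
Critical value: t_{0.05,26} = ±1.706
p-value ≈ 0.4715
Decision: fail to reject H₀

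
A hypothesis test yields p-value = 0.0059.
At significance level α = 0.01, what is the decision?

Compare p-value to α:
0.0059 < 0.01
Decision: reject H₀

Answer: reject H₀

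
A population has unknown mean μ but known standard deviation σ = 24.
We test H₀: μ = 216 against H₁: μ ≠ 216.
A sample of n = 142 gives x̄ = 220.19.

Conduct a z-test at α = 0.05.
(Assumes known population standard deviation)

Answer: z = 2.0804, reject H₀

Derivation:
Standard error: SE = σ/√n = 24/√142 = 2.0140
z-statistic: z = (x̄ - μ₀)/SE = (220.19 - 216)/2.0140 = 2.0804
Critical value: ±1.960
p-value = 0.0375
Decision: reject H₀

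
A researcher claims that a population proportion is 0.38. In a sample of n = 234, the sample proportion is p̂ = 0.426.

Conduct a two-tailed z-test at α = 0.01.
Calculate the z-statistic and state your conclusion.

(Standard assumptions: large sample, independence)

Answer: z = 1.4497, fail to reject H₀

Derivation:
H₀: p = 0.38, H₁: p ≠ 0.38
Standard error: SE = √(p₀(1-p₀)/n) = √(0.38×0.62/234) = 0.031731
z-statistic: z = (p̂ - p₀)/SE = (0.426 - 0.38)/0.031731 = 1.4497
Critical value: z_0.005 = ±2.576
p-value = 0.1471
Decision: fail to reject H₀ at α = 0.01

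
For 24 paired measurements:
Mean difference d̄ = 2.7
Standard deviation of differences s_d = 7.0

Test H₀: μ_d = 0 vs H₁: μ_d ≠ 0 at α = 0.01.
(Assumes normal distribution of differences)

Answer: t = 1.8896, fail to reject H₀

Derivation:
df = n - 1 = 23
SE = s_d/√n = 7.0/√24 = 1.4289
t = d̄/SE = 2.7/1.4289 = 1.8896
Critical value: t_{0.005,23} = ±2.807
p-value ≈ 0.0715
Decision: fail to reject H₀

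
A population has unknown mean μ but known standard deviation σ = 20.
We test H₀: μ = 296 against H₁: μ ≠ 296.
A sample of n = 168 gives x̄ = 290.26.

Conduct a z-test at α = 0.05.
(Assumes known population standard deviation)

Standard error: SE = σ/√n = 20/√168 = 1.5430
z-statistic: z = (x̄ - μ₀)/SE = (290.26 - 296)/1.5430 = -3.7200
Critical value: ±1.960
p-value = 0.0002
Decision: reject H₀

Answer: z = -3.7200, reject H₀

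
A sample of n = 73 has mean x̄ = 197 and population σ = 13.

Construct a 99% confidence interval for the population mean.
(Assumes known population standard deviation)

Confidence level: 99%, α = 0.01
z_0.005 = 2.576
SE = σ/√n = 13/√73 = 1.5215
Margin of error = 2.576 × 1.5215 = 3.9194
CI: x̄ ± margin = 197 ± 3.9194
CI: (193.0806, 200.9194)

Answer: (193.0806, 200.9194)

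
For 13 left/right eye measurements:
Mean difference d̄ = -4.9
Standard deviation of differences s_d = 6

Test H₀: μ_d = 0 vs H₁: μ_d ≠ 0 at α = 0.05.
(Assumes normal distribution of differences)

Answer: t = -2.9445, reject H₀

Derivation:
df = n - 1 = 12
SE = s_d/√n = 6/√13 = 1.6641
t = d̄/SE = -4.9/1.6641 = -2.9445
Critical value: t_{0.025,12} = ±2.179
p-value ≈ 0.0123
Decision: reject H₀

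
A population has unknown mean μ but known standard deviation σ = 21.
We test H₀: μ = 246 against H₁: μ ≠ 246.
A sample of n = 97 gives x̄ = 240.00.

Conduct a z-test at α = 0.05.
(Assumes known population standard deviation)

Answer: z = -2.8140, reject H₀

Derivation:
Standard error: SE = σ/√n = 21/√97 = 2.1322
z-statistic: z = (x̄ - μ₀)/SE = (240.00 - 246)/2.1322 = -2.8140
Critical value: ±1.960
p-value = 0.0049
Decision: reject H₀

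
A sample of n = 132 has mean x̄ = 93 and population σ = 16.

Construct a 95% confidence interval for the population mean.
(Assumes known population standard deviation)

Answer: (90.2705, 95.7295)

Derivation:
Confidence level: 95%, α = 0.05
z_0.025 = 1.960
SE = σ/√n = 16/√132 = 1.3926
Margin of error = 1.960 × 1.3926 = 2.7295
CI: x̄ ± margin = 93 ± 2.7295
CI: (90.2705, 95.7295)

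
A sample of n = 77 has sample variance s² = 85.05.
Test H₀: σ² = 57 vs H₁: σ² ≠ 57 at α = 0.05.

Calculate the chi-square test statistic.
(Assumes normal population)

Answer: χ² = 113.4000, reject H₀

Derivation:
df = n - 1 = 76
χ² = (n-1)s²/σ₀² = 76×85.05/57 = 113.4000
Critical values: χ²_{0.975,76} = 53.782, χ²_{0.025,76} = 101.999
Rejection region: χ² < 53.782 or χ² > 101.999
Decision: reject H₀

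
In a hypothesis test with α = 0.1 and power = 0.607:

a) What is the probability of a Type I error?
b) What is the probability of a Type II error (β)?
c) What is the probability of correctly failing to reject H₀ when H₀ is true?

Answer: a) 0.1, b) 0.393, c) 0.9

Derivation:
a) Type I error probability = α = 0.1
b) Power = P(reject H₀ | H₁ true) = 1 - β = 0.607, so Type II error probability = β = 1 - Power = 0.393
c) P(fail to reject H₀ | H₀ true) = 1 - α = 0.9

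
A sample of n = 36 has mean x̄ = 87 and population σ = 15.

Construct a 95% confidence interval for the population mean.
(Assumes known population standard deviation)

Answer: (82.1000, 91.9000)

Derivation:
Confidence level: 95%, α = 0.05
z_0.025 = 1.960
SE = σ/√n = 15/√36 = 2.5000
Margin of error = 1.960 × 2.5000 = 4.9000
CI: x̄ ± margin = 87 ± 4.9000
CI: (82.1000, 91.9000)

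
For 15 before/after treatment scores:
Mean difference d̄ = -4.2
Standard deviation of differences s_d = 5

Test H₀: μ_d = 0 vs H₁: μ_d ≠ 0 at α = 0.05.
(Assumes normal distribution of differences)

df = n - 1 = 14
SE = s_d/√n = 5/√15 = 1.2910
t = d̄/SE = -4.2/1.2910 = -3.2533
Critical value: t_{0.025,14} = ±2.145
p-value ≈ 0.0058
Decision: reject H₀

Answer: t = -3.2533, reject H₀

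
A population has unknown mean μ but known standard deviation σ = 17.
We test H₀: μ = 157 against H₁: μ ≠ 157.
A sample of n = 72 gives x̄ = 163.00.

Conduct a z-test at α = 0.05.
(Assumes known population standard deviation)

Answer: z = 2.9948, reject H₀

Derivation:
Standard error: SE = σ/√n = 17/√72 = 2.0035
z-statistic: z = (x̄ - μ₀)/SE = (163.00 - 157)/2.0035 = 2.9948
Critical value: ±1.960
p-value = 0.0027
Decision: reject H₀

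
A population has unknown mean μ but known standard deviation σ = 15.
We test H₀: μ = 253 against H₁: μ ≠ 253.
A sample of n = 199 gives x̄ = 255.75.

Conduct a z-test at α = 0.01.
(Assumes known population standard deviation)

Standard error: SE = σ/√n = 15/√199 = 1.0633
z-statistic: z = (x̄ - μ₀)/SE = (255.75 - 253)/1.0633 = 2.5863
Critical value: ±2.576
p-value = 0.0097
Decision: reject H₀

Answer: z = 2.5863, reject H₀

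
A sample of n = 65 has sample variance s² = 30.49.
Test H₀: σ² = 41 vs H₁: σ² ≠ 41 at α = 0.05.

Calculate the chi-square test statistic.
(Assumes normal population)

Answer: χ² = 47.5941, fail to reject H₀

Derivation:
df = n - 1 = 64
χ² = (n-1)s²/σ₀² = 64×30.49/41 = 47.5941
Critical values: χ²_{0.975,64} = 43.776, χ²_{0.025,64} = 88.004
Rejection region: χ² < 43.776 or χ² > 88.004
Decision: fail to reject H₀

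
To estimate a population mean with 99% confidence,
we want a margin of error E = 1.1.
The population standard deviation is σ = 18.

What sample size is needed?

z_0.005 = 2.576
n = (z×σ/E)² = (2.576×18/1.1)²
n = 1776.8524
Round up: n = 1777

Answer: n = 1777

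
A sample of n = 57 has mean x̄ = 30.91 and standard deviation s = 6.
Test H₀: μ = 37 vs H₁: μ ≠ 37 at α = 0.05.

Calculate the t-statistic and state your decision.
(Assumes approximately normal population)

df = n - 1 = 56
SE = s/√n = 6/√57 = 0.7947
t = (x̄ - μ₀)/SE = (30.91 - 37)/0.7947 = -7.6633
Critical value: t_{0.025,56} = ±2.003
p-value < 0.0001
Decision: reject H₀

Answer: t = -7.6633, reject H₀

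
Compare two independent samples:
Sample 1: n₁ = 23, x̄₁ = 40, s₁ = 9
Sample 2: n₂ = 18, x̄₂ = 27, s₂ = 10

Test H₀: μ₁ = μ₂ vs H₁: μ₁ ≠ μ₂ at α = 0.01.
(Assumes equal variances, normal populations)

Answer: t = 4.3720, reject H₀

Derivation:
Pooled variance: s²_p = [22×9² + 17×10²]/(39) = 89.2821
s_p = 9.4489
SE = s_p×√(1/n₁ + 1/n₂) = 9.4489×√(1/23 + 1/18) = 2.9735
t = (x̄₁ - x̄₂)/SE = (40 - 27)/2.9735 = 4.3720
df = 39, t-critical = ±2.708
Decision: reject H₀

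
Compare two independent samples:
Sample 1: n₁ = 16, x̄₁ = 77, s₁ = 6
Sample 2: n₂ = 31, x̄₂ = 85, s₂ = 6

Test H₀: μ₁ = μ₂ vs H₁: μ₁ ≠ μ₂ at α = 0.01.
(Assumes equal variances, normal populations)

Answer: t = -4.3313, reject H₀

Derivation:
Pooled variance: s²_p = [15×6² + 30×6²]/(45) = 36.0000
s_p = 6.0000
SE = s_p×√(1/n₁ + 1/n₂) = 6.0000×√(1/16 + 1/31) = 1.8470
t = (x̄₁ - x̄₂)/SE = (77 - 85)/1.8470 = -4.3313
df = 45, t-critical = ±2.690
Decision: reject H₀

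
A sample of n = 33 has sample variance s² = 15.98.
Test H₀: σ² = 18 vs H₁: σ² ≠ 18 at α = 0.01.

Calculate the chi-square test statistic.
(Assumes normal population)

Answer: χ² = 28.4089, fail to reject H₀

Derivation:
df = n - 1 = 32
χ² = (n-1)s²/σ₀² = 32×15.98/18 = 28.4089
Critical values: χ²_{0.995,32} = 15.134, χ²_{0.005,32} = 56.328
Rejection region: χ² < 15.134 or χ² > 56.328
Decision: fail to reject H₀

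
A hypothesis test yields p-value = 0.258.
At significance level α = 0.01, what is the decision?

Answer: fail to reject H₀

Derivation:
Compare p-value to α:
0.258 ≥ 0.01
Decision: fail to reject H₀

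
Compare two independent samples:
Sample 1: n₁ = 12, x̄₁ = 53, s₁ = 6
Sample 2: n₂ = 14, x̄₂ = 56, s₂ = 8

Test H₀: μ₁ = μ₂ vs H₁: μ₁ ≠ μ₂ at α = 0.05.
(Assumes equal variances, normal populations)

Answer: t = -1.0661, fail to reject H₀

Derivation:
Pooled variance: s²_p = [11×6² + 13×8²]/(24) = 51.1667
s_p = 7.1531
SE = s_p×√(1/n₁ + 1/n₂) = 7.1531×√(1/12 + 1/14) = 2.8140
t = (x̄₁ - x̄₂)/SE = (53 - 56)/2.8140 = -1.0661
df = 24, t-critical = ±2.064
Decision: fail to reject H₀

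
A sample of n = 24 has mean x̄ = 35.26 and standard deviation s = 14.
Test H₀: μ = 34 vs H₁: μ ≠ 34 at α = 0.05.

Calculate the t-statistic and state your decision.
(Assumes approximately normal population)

Answer: t = 0.4409, fail to reject H₀

Derivation:
df = n - 1 = 23
SE = s/√n = 14/√24 = 2.8577
t = (x̄ - μ₀)/SE = (35.26 - 34)/2.8577 = 0.4409
Critical value: t_{0.025,23} = ±2.069
p-value ≈ 0.6634
Decision: fail to reject H₀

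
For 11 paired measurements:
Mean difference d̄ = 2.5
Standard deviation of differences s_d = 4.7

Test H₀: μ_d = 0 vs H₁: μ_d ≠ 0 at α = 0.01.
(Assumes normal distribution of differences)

Answer: t = 1.7642, fail to reject H₀

Derivation:
df = n - 1 = 10
SE = s_d/√n = 4.7/√11 = 1.4171
t = d̄/SE = 2.5/1.4171 = 1.7642
Critical value: t_{0.005,10} = ±3.169
p-value ≈ 0.1082
Decision: fail to reject H₀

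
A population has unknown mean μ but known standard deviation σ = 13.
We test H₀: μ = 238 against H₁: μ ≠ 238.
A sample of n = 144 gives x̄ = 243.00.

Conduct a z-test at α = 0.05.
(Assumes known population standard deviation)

Answer: z = 4.6155, reject H₀

Derivation:
Standard error: SE = σ/√n = 13/√144 = 1.0833
z-statistic: z = (x̄ - μ₀)/SE = (243.00 - 238)/1.0833 = 4.6155
Critical value: ±1.960
p-value < 0.0001
Decision: reject H₀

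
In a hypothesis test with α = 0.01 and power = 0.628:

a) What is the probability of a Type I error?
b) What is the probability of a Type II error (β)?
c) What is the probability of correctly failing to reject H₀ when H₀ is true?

Answer: a) 0.01, b) 0.372, c) 0.99

Derivation:
a) Type I error probability = α = 0.01
b) Power = P(reject H₀ | H₁ true) = 1 - β = 0.628, so Type II error probability = β = 1 - Power = 0.372
c) P(fail to reject H₀ | H₀ true) = 1 - α = 0.99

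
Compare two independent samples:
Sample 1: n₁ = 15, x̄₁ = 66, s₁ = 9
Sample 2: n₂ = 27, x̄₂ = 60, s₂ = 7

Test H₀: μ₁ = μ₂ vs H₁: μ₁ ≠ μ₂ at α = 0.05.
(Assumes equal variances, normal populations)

Answer: t = 2.4013, reject H₀

Derivation:
Pooled variance: s²_p = [14×9² + 26×7²]/(40) = 60.2000
s_p = 7.7589
SE = s_p×√(1/n₁ + 1/n₂) = 7.7589×√(1/15 + 1/27) = 2.4986
t = (x̄₁ - x̄₂)/SE = (66 - 60)/2.4986 = 2.4013
df = 40, t-critical = ±2.021
Decision: reject H₀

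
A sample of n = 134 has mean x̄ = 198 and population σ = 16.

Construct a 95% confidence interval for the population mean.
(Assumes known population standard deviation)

Confidence level: 95%, α = 0.05
z_0.025 = 1.960
SE = σ/√n = 16/√134 = 1.3822
Margin of error = 1.960 × 1.3822 = 2.7091
CI: x̄ ± margin = 198 ± 2.7091
CI: (195.2909, 200.7091)

Answer: (195.2909, 200.7091)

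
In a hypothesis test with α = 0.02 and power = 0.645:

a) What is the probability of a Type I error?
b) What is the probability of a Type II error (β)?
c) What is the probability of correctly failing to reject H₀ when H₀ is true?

a) Type I error probability = α = 0.02
b) Power = P(reject H₀ | H₁ true) = 1 - β = 0.645, so Type II error probability = β = 1 - Power = 0.355
c) P(fail to reject H₀ | H₀ true) = 1 - α = 0.98

Answer: a) 0.02, b) 0.355, c) 0.98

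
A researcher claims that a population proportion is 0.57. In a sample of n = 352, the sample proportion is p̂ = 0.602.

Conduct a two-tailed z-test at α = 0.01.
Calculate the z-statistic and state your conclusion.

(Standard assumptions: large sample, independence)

H₀: p = 0.57, H₁: p ≠ 0.57
Standard error: SE = √(p₀(1-p₀)/n) = √(0.57×0.43/352) = 0.026388
z-statistic: z = (p̂ - p₀)/SE = (0.602 - 0.57)/0.026388 = 1.2127
Critical value: z_0.005 = ±2.576
p-value = 0.2252
Decision: fail to reject H₀ at α = 0.01

Answer: z = 1.2127, fail to reject H₀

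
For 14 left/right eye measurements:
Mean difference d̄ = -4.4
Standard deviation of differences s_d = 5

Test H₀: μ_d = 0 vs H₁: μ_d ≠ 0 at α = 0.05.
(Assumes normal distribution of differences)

Answer: t = -3.2927, reject H₀

Derivation:
df = n - 1 = 13
SE = s_d/√n = 5/√14 = 1.3363
t = d̄/SE = -4.4/1.3363 = -3.2927
Critical value: t_{0.025,13} = ±2.160
p-value ≈ 0.0058
Decision: reject H₀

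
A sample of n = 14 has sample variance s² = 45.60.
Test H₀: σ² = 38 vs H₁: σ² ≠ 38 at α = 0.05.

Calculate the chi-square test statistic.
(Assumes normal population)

Answer: χ² = 15.6000, fail to reject H₀

Derivation:
df = n - 1 = 13
χ² = (n-1)s²/σ₀² = 13×45.60/38 = 15.6000
Critical values: χ²_{0.975,13} = 5.009, χ²_{0.025,13} = 24.736
Rejection region: χ² < 5.009 or χ² > 24.736
Decision: fail to reject H₀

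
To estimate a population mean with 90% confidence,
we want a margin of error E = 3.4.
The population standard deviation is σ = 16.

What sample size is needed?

Answer: n = 60

Derivation:
z_0.05 = 1.645
n = (z×σ/E)² = (1.645×16/3.4)²
n = 59.9258
Round up: n = 60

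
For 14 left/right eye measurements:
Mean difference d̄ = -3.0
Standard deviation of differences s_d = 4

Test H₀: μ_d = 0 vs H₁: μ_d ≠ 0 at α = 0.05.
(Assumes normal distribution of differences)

Answer: t = -2.8064, reject H₀

Derivation:
df = n - 1 = 13
SE = s_d/√n = 4/√14 = 1.0690
t = d̄/SE = -3.0/1.0690 = -2.8064
Critical value: t_{0.025,13} = ±2.160
p-value ≈ 0.0148
Decision: reject H₀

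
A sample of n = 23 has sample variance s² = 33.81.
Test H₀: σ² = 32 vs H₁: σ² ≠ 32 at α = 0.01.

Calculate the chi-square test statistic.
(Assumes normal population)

df = n - 1 = 22
χ² = (n-1)s²/σ₀² = 22×33.81/32 = 23.2444
Critical values: χ²_{0.995,22} = 8.643, χ²_{0.005,22} = 42.796
Rejection region: χ² < 8.643 or χ² > 42.796
Decision: fail to reject H₀

Answer: χ² = 23.2444, fail to reject H₀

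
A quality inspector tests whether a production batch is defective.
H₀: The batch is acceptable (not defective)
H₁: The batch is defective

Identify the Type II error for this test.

Answer: Shipping a defective batch to customers

Derivation:
Type I error: rejecting H₀ when it is actually true (false positive).
Type II error: failing to reject H₀ when H₁ is actually true (false negative).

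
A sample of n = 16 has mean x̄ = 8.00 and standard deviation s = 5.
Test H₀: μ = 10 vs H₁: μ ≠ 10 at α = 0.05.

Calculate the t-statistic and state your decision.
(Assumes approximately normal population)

df = n - 1 = 15
SE = s/√n = 5/√16 = 1.2500
t = (x̄ - μ₀)/SE = (8.00 - 10)/1.2500 = -1.6000
Critical value: t_{0.025,15} = ±2.131
p-value ≈ 0.1304
Decision: fail to reject H₀

Answer: t = -1.6000, fail to reject H₀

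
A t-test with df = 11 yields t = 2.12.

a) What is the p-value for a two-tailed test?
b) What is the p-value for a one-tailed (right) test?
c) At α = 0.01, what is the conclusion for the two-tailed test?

Using t-distribution with df = 11:
a) Two-tailed: p = 2×P(T > 2.12) = 0.0576
b) One-tailed: p = P(T > 2.12) = 0.0288
c) 0.0576 ≥ 0.01, fail to reject H₀

Answer: a) 0.0576, b) 0.0288, c) fail to reject H₀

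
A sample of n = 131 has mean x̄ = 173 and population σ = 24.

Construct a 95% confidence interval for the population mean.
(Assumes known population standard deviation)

Confidence level: 95%, α = 0.05
z_0.025 = 1.960
SE = σ/√n = 24/√131 = 2.0969
Margin of error = 1.960 × 2.0969 = 4.1099
CI: x̄ ± margin = 173 ± 4.1099
CI: (168.8901, 177.1099)

Answer: (168.8901, 177.1099)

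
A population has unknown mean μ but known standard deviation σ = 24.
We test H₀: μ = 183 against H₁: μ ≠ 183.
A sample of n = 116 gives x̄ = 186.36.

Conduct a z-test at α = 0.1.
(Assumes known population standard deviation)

Standard error: SE = σ/√n = 24/√116 = 2.2283
z-statistic: z = (x̄ - μ₀)/SE = (186.36 - 183)/2.2283 = 1.5079
Critical value: ±1.645
p-value = 0.1316
Decision: fail to reject H₀

Answer: z = 1.5079, fail to reject H₀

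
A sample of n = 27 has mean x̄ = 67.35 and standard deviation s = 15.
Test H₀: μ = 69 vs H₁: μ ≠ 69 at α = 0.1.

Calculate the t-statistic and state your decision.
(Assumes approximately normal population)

df = n - 1 = 26
SE = s/√n = 15/√27 = 2.8868
t = (x̄ - μ₀)/SE = (67.35 - 69)/2.8868 = -0.5716
Critical value: t_{0.05,26} = ±1.706
p-value ≈ 0.5725
Decision: fail to reject H₀

Answer: t = -0.5716, fail to reject H₀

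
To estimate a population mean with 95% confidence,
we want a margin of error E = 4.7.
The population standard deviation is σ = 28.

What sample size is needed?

z_0.025 = 1.960
n = (z×σ/E)² = (1.960×28/4.7)²
n = 136.3429
Round up: n = 137

Answer: n = 137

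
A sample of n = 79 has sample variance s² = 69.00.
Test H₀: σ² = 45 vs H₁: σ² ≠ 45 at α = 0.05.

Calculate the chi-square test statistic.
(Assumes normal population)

Answer: χ² = 119.6000, reject H₀

Derivation:
df = n - 1 = 78
χ² = (n-1)s²/σ₀² = 78×69.00/45 = 119.6000
Critical values: χ²_{0.975,78} = 55.466, χ²_{0.025,78} = 104.316
Rejection region: χ² < 55.466 or χ² > 104.316
Decision: reject H₀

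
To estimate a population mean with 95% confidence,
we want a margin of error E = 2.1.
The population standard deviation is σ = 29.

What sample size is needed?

Answer: n = 733

Derivation:
z_0.025 = 1.960
n = (z×σ/E)² = (1.960×29/2.1)²
n = 732.6044
Round up: n = 733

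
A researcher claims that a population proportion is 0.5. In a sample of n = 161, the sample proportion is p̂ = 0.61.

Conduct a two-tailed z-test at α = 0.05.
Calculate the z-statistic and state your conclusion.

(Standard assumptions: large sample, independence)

H₀: p = 0.5, H₁: p ≠ 0.5
Standard error: SE = √(p₀(1-p₀)/n) = √(0.5×0.5/161) = 0.039406
z-statistic: z = (p̂ - p₀)/SE = (0.61 - 0.5)/0.039406 = 2.7915
Critical value: z_0.025 = ±1.960
p-value = 0.0052
Decision: reject H₀ at α = 0.05

Answer: z = 2.7915, reject H₀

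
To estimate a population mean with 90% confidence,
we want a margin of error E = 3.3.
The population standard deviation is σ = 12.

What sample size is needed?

z_0.05 = 1.645
n = (z×σ/E)² = (1.645×12/3.3)²
n = 35.7821
Round up: n = 36

Answer: n = 36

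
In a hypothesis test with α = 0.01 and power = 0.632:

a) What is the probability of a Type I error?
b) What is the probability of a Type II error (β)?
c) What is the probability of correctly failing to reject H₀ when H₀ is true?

Answer: a) 0.01, b) 0.368, c) 0.99

Derivation:
a) Type I error probability = α = 0.01
b) Power = P(reject H₀ | H₁ true) = 1 - β = 0.632, so Type II error probability = β = 1 - Power = 0.368
c) P(fail to reject H₀ | H₀ true) = 1 - α = 0.99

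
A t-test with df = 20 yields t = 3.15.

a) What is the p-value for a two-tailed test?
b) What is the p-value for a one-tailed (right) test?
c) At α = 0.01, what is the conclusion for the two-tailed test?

Answer: a) 0.0050, b) 0.0025, c) reject H₀

Derivation:
Using t-distribution with df = 20:
a) Two-tailed: p = 2×P(T > 3.15) = 0.0050
b) One-tailed: p = P(T > 3.15) = 0.0025
c) 0.0050 < 0.01, reject H₀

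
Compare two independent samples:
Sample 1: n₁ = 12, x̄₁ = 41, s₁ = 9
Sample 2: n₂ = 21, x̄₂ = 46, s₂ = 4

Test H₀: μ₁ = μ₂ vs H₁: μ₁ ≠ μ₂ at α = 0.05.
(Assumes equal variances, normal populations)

Pooled variance: s²_p = [11×9² + 20×4²]/(31) = 39.0645
s_p = 6.2502
SE = s_p×√(1/n₁ + 1/n₂) = 6.2502×√(1/12 + 1/21) = 2.2618
t = (x̄₁ - x̄₂)/SE = (41 - 46)/2.2618 = -2.2106
df = 31, t-critical = ±2.040
Decision: reject H₀

Answer: t = -2.2106, reject H₀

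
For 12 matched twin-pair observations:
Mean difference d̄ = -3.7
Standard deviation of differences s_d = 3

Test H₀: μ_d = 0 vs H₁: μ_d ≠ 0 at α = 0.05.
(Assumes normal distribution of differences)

Answer: t = -4.2725, reject H₀

Derivation:
df = n - 1 = 11
SE = s_d/√n = 3/√12 = 0.8660
t = d̄/SE = -3.7/0.8660 = -4.2725
Critical value: t_{0.025,11} = ±2.201
p-value ≈ 0.0013
Decision: reject H₀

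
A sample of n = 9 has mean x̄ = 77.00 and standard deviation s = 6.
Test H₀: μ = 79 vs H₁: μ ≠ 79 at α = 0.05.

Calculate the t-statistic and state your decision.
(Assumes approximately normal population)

df = n - 1 = 8
SE = s/√n = 6/√9 = 2.0000
t = (x̄ - μ₀)/SE = (77.00 - 79)/2.0000 = -1.0000
Critical value: t_{0.025,8} = ±2.306
p-value ≈ 0.3466
Decision: fail to reject H₀

Answer: t = -1.0000, fail to reject H₀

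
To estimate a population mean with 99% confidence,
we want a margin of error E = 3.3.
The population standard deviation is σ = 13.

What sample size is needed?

z_0.005 = 2.576
n = (z×σ/E)² = (2.576×13/3.3)²
n = 102.9794
Round up: n = 103

Answer: n = 103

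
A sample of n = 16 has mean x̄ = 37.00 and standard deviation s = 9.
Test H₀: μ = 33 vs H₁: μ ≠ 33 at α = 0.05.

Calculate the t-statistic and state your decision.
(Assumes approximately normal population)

Answer: t = 1.7778, fail to reject H₀

Derivation:
df = n - 1 = 15
SE = s/√n = 9/√16 = 2.2500
t = (x̄ - μ₀)/SE = (37.00 - 33)/2.2500 = 1.7778
Critical value: t_{0.025,15} = ±2.131
p-value ≈ 0.0957
Decision: fail to reject H₀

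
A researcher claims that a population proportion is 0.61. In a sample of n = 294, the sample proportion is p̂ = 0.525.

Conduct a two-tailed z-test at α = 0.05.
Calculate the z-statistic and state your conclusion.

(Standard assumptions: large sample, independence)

Answer: z = -2.9881, reject H₀

Derivation:
H₀: p = 0.61, H₁: p ≠ 0.61
Standard error: SE = √(p₀(1-p₀)/n) = √(0.61×0.39/294) = 0.028446
z-statistic: z = (p̂ - p₀)/SE = (0.525 - 0.61)/0.028446 = -2.9881
Critical value: z_0.025 = ±1.960
p-value = 0.0028
Decision: reject H₀ at α = 0.05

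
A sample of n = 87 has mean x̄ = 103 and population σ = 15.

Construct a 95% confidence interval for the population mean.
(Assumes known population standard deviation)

Confidence level: 95%, α = 0.05
z_0.025 = 1.960
SE = σ/√n = 15/√87 = 1.6082
Margin of error = 1.960 × 1.6082 = 3.1521
CI: x̄ ± margin = 103 ± 3.1521
CI: (99.8479, 106.1521)

Answer: (99.8479, 106.1521)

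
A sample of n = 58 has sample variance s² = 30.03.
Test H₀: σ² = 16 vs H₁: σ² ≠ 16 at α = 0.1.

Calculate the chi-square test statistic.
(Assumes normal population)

Answer: χ² = 106.9819, reject H₀

Derivation:
df = n - 1 = 57
χ² = (n-1)s²/σ₀² = 57×30.03/16 = 106.9819
Critical values: χ²_{0.95,57} = 40.646, χ²_{0.05,57} = 75.624
Rejection region: χ² < 40.646 or χ² > 75.624
Decision: reject H₀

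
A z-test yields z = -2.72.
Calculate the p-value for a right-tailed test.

For z = -2.72:
p = P(Z > -2.72) = 1 - Φ(-2.72) = 0.9967

Answer: p-value ≈ 0.9967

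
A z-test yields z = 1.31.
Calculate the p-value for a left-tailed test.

For z = 1.31:
p = P(Z < 1.31) = Φ(1.31) = 0.9049

Answer: p-value ≈ 0.9049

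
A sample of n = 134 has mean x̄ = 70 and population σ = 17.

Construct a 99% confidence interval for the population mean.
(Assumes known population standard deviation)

Answer: (66.2169, 73.7831)

Derivation:
Confidence level: 99%, α = 0.01
z_0.005 = 2.576
SE = σ/√n = 17/√134 = 1.4686
Margin of error = 2.576 × 1.4686 = 3.7831
CI: x̄ ± margin = 70 ± 3.7831
CI: (66.2169, 73.7831)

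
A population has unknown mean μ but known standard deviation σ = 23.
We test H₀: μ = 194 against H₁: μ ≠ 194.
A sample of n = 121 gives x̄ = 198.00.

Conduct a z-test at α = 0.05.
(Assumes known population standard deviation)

Standard error: SE = σ/√n = 23/√121 = 2.0909
z-statistic: z = (x̄ - μ₀)/SE = (198.00 - 194)/2.0909 = 1.9131
Critical value: ±1.960
p-value = 0.0557
Decision: fail to reject H₀

Answer: z = 1.9131, fail to reject H₀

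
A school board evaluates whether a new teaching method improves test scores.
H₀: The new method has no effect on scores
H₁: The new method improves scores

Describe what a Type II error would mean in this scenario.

Answer: Failing to adopt an effective teaching method

Derivation:
Type I error (α): Rejecting H₀ when H₀ is true
Type II error (β): Failing to reject H₀ when H₁ is true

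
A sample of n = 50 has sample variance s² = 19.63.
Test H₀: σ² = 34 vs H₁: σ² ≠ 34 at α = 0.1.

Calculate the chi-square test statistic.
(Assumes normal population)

Answer: χ² = 28.2903, reject H₀

Derivation:
df = n - 1 = 49
χ² = (n-1)s²/σ₀² = 49×19.63/34 = 28.2903
Critical values: χ²_{0.95,49} = 33.930, χ²_{0.05,49} = 66.339
Rejection region: χ² < 33.930 or χ² > 66.339
Decision: reject H₀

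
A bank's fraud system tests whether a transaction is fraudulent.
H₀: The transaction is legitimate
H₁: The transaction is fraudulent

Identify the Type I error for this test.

Type I error: rejecting H₀ when it is actually true (false positive).
Type II error: failing to reject H₀ when H₁ is actually true (false negative).

Answer: Blocking a legitimate transaction as fraud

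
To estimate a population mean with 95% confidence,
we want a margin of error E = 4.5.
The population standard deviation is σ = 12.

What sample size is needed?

z_0.025 = 1.960
n = (z×σ/E)² = (1.960×12/4.5)²
n = 27.3180
Round up: n = 28

Answer: n = 28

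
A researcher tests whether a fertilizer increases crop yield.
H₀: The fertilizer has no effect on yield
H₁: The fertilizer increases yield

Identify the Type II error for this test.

Answer: Failing to recommend an effective fertilizer

Derivation:
A Type I error (probability α) occurs when we reject a true H₀.
A Type II error (probability β) occurs when we fail to reject a false H₀.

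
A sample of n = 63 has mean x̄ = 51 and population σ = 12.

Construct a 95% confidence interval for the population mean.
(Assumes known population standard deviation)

Answer: (48.0367, 53.9633)

Derivation:
Confidence level: 95%, α = 0.05
z_0.025 = 1.960
SE = σ/√n = 12/√63 = 1.5119
Margin of error = 1.960 × 1.5119 = 2.9633
CI: x̄ ± margin = 51 ± 2.9633
CI: (48.0367, 53.9633)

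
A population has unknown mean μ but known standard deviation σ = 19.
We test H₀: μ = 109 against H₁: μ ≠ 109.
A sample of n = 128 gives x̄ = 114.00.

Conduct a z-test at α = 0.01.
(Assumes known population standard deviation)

Standard error: SE = σ/√n = 19/√128 = 1.6794
z-statistic: z = (x̄ - μ₀)/SE = (114.00 - 109)/1.6794 = 2.9773
Critical value: ±2.576
p-value = 0.0029
Decision: reject H₀

Answer: z = 2.9773, reject H₀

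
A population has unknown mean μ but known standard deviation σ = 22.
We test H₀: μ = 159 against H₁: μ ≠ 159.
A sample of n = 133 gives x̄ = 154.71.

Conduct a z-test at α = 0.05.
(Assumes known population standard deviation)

Answer: z = -2.2489, reject H₀

Derivation:
Standard error: SE = σ/√n = 22/√133 = 1.9076
z-statistic: z = (x̄ - μ₀)/SE = (154.71 - 159)/1.9076 = -2.2489
Critical value: ±1.960
p-value = 0.0245
Decision: reject H₀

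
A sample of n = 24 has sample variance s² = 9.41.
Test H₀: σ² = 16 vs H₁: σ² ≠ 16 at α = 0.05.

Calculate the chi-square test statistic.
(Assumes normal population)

df = n - 1 = 23
χ² = (n-1)s²/σ₀² = 23×9.41/16 = 13.5269
Critical values: χ²_{0.975,23} = 11.689, χ²_{0.025,23} = 38.076
Rejection region: χ² < 11.689 or χ² > 38.076
Decision: fail to reject H₀

Answer: χ² = 13.5269, fail to reject H₀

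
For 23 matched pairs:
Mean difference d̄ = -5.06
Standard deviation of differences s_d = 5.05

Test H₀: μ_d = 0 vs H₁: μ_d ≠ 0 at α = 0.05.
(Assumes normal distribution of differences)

df = n - 1 = 22
SE = s_d/√n = 5.05/√23 = 1.0530
t = d̄/SE = -5.06/1.0530 = -4.8053
Critical value: t_{0.025,22} = ±2.074
p-value ≈ 0.0001
Decision: reject H₀

Answer: t = -4.8053, reject H₀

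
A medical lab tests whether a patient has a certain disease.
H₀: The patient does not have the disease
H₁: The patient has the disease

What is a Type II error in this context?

Type I error: rejecting H₀ when it is actually true (false positive).
Type II error: failing to reject H₀ when H₁ is actually true (false negative).

Answer: Failing to diagnose a patient who actually has the disease (false negative)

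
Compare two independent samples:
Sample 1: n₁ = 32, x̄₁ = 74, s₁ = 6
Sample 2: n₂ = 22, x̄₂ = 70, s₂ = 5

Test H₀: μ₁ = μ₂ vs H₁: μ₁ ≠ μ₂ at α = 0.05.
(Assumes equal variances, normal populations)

Pooled variance: s²_p = [31×6² + 21×5²]/(52) = 31.5577
s_p = 5.6176
SE = s_p×√(1/n₁ + 1/n₂) = 5.6176×√(1/32 + 1/22) = 1.5558
t = (x̄₁ - x̄₂)/SE = (74 - 70)/1.5558 = 2.5710
df = 52, t-critical = ±2.007
Decision: reject H₀

Answer: t = 2.5710, reject H₀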